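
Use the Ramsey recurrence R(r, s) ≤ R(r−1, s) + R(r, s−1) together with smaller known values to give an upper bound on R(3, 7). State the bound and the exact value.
R(3, 7) ≤ R(2, 7) + R(3, 6) = 7 + 18 = 25; exact value R(3, 7) = 23.

The Erdős–Szekeres recurrence R(r, s) ≤ R(r−1, s) + R(r, s−1) applied to (r, s) = (3, 7) gives
  R(3, 7) ≤ R(2, 7) + R(3, 6) = 7 + 18 = 25.
(Recall R(2, k) = k and R is symmetric.) The recurrence is not tight here (it gives 25, but the exact value is R(3, 7) = 23); the tight upper bound requires a sharper argument than the simple recurrence, combined with a lower-bound construction on K_{22}.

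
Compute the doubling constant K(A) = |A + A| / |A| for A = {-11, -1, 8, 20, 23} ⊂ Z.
K = |A + A| / |A| = 15/5 = 3

Enumerate A + A = {a + b : a, b ∈ A}. With |A| = 5, there are |A|^2 = 25 ordered sum pairs; collecting distinct values, A + A = {-22, -12, -3, -2, 7, 9, 12, 16, 19, 22, 28, 31, 40, 43, 46}, so |A + A| = 15. Thus K = 15/5 = 3. For comparison, the minimum possible |A + A| over all 5-element sets is 2·5 − 1 = 9 (so min K = 9/5), attained only by arithmetic progressions.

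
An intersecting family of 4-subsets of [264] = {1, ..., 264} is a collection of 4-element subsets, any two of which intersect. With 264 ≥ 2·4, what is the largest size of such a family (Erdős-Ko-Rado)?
max |F| = C(263, 3) = 2997411

Erdős-Ko-Rado (1961): when n ≥ 2k, max |F| = C(n−1, k−1). The bound is attained by the star {A : i ∈ A} for any fixed i ∈ [n]. Here C(264−1, 4−1) = C(263, 3) = 2997411.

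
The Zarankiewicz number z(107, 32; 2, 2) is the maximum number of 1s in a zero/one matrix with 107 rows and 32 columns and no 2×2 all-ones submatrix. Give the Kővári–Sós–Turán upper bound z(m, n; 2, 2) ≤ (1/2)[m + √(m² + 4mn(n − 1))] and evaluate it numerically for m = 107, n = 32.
z(107, 32; 2, 2) ≤ (1/2)[107 + √(107² + 4·107·32·31)] = (1/2)[107 + √436025] = 383.6609

Kővári–Sós–Turán: let r_1, ..., r_107 be the row sums and z = Σ r_i the total number of 1s. Each pair of columns can share at most one row with both entries 1 (else a 2×2 all-ones block appears), so Σ_i C(r_i, 2) ≤ C(32, 2) = 496. By convexity Σ_i C(r_i, 2) ≥ 107·C(z/107, 2) = z(z − 107)/(2·107), giving z² − 107z − 107·32·31 ≤ 0 and hence z ≤ (1/2)[107 + √(11449 + 4·106144)] = (1/2)[107 + √436025] ≈ (1/2)(107 + 660.3219) = 383.6609.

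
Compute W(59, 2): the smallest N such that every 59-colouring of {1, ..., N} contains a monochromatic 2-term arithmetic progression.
W(59, 2) = 59 + 1 = 60

A 2-term AP is any pair of integers, so a monochromatic 2-AP exists iff some colour is used at least twice. With 59 colours, the colouring i ↦ i on {1, ..., 59} uses each colour once, avoiding any monochromatic pair, so W(59, 2) > 59. For {1, ..., 60}, pigeonhole forces two integers of the same colour, which form a monochromatic 2-AP. Hence W(59, 2) = 60.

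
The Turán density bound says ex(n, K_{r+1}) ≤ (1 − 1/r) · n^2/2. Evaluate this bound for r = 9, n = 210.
Turán density bound = (8/9) · 210^2/2 = 19600

Turán's theorem: ex(n, K_{r+1}) is achieved by the complete r-partite Turán graph T(n, r) with parts as balanced as possible, and is at most (1 − 1/r) · n^2/2. For r = 9, n = 210: the density bound is (8/9) · 44100/2 = 19600. The integer-valued extremum is e(T(210, 9)) = 19599, which is strictly less than the density bound 19600 since 9 ∤ 210 (the parts of T(210, 9) cannot all be equal).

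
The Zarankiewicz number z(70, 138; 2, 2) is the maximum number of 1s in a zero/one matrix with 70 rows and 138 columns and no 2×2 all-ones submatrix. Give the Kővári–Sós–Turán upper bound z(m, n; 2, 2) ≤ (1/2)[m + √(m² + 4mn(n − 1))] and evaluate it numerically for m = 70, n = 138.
z(70, 138; 2, 2) ≤ (1/2)[70 + √(70² + 4·70·138·137)] = (1/2)[70 + √5298580] = 1185.9322

Kővári–Sós–Turán: let r_1, ..., r_70 be the row sums and z = Σ r_i the total number of 1s. Each pair of columns can share at most one row with both entries 1 (else a 2×2 all-ones block appears), so Σ_i C(r_i, 2) ≤ C(138, 2) = 9453. By convexity Σ_i C(r_i, 2) ≥ 70·C(z/70, 2) = z(z − 70)/(2·70), giving z² − 70z − 70·138·137 ≤ 0 and hence z ≤ (1/2)[70 + √(4900 + 4·1323420)] = (1/2)[70 + √5298580] ≈ (1/2)(70 + 2301.8645) = 1185.9322.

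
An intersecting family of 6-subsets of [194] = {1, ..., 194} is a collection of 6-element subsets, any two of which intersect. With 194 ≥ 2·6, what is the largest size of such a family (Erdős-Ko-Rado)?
max |F| = C(193, 5) = 2118000528

Erdős-Ko-Rado (1961): when n ≥ 2k, max |F| = C(n−1, k−1). The bound is attained by the star {A : i ∈ A} for any fixed i ∈ [n]. Here C(194−1, 6−1) = C(193, 5) = 2118000528.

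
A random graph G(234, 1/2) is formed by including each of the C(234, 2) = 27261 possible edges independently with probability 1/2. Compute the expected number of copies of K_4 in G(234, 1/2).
E[# K_4] = C(234, 4) · (1/2)^C(4, 2) = 121747626 / 2^6 = 60873813/32 = 1902306.65625

For each 4-subset S of vertices (there are C(234, 4) = 121747626 such S), let X_S = 1 if S induces a K_4 (all C(4, 2) = 6 edges present). Then P(X_S = 1) = (1/2)^6 = 1/64. By linearity of expectation, E[# K_4] = C(234, 4) · (1/2)^6 = 121747626 / 64 = 60873813/32 = 1902306.65625.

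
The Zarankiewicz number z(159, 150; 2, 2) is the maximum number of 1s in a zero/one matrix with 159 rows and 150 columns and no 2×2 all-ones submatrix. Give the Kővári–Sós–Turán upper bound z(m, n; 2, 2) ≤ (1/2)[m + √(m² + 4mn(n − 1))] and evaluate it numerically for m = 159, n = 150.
z(159, 150; 2, 2) ≤ (1/2)[159 + √(159² + 4·159·150·149)] = (1/2)[159 + √14239881] = 1966.2883

Kővári–Sós–Turán: let r_1, ..., r_159 be the row sums and z = Σ r_i the total number of 1s. Each pair of columns can share at most one row with both entries 1 (else a 2×2 all-ones block appears), so Σ_i C(r_i, 2) ≤ C(150, 2) = 11175. By convexity Σ_i C(r_i, 2) ≥ 159·C(z/159, 2) = z(z − 159)/(2·159), giving z² − 159z − 159·150·149 ≤ 0 and hence z ≤ (1/2)[159 + √(25281 + 4·3553650)] = (1/2)[159 + √14239881] ≈ (1/2)(159 + 3773.5767) = 1966.2883.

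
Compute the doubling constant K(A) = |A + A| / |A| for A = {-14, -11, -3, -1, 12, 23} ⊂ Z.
K = |A + A| / |A| = 19/6

Enumerate A + A = {a + b : a, b ∈ A}. With |A| = 6, there are |A|^2 = 36 ordered sum pairs; collecting distinct values, A + A = {-28, -25, -22, -17, -15, -14, -12, -6, -4, -2, 1, 9, 11, 12, 20, 22, 24, 35, 46}, so |A + A| = 19. Thus K = 19/6. For comparison, the minimum possible |A + A| over all 6-element sets is 2·6 − 1 = 11 (so min K = 11/6), attained only by arithmetic progressions.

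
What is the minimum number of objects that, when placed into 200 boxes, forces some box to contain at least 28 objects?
n = (28 − 1)·200 + 1 = 5401

By the generalised pigeonhole principle, to guarantee some box contains ≥ r objects we need more than (r − 1) · k objects total. Threshold: n = (r − 1) · k + 1. With r = 28 and k = 200: n = 27 · 200 + 1 = 5400 + 1 = 5401. For n = 5400 = 27 · 200, we can put exactly 27 objects in every box, avoiding 28 in any single one — so 5401 is tight.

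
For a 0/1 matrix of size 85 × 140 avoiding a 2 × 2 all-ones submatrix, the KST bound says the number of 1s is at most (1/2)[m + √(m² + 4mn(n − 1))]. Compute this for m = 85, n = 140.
z(85, 140; 2, 2) ≤ (1/2)[85 + √(85² + 4·85·140·139)] = (1/2)[85 + √6623625] = 1329.3202

Kővári–Sós–Turán: let r_1, ..., r_85 be the row sums and z = Σ r_i the total number of 1s. Each pair of columns can share at most one row with both entries 1 (else a 2×2 all-ones block appears), so Σ_i C(r_i, 2) ≤ C(140, 2) = 9730. By convexity Σ_i C(r_i, 2) ≥ 85·C(z/85, 2) = z(z − 85)/(2·85), giving z² − 85z − 85·140·139 ≤ 0 and hence z ≤ (1/2)[85 + √(7225 + 4·1654100)] = (1/2)[85 + √6623625] ≈ (1/2)(85 + 2573.6404) = 1329.3202.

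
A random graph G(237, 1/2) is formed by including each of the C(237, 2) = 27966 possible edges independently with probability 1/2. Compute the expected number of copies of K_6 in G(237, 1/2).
E[# K_6] = C(237, 6) · (1/2)^C(6, 2) = 230916772164 / 2^15 = 57729193041/8192 ≈ 7047020.634888

For each 6-subset S of vertices (there are C(237, 6) = 230916772164 such S), let X_S = 1 if S induces a K_6 (all C(6, 2) = 15 edges present). Then P(X_S = 1) = (1/2)^15 = 1/32768. By linearity of expectation, E[# K_6] = C(237, 6) · (1/2)^15 = 230916772164 / 32768 = 57729193041/8192 ≈ 7047020.634888.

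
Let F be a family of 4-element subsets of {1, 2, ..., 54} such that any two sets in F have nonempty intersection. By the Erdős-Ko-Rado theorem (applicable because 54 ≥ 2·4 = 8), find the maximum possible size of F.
max |F| = C(53, 3) = 23426

The Erdős-Ko-Rado theorem states: for n ≥ 2k, an intersecting family of k-subsets of an n-element set has size at most C(n − 1, k − 1), with equality for 'star' families {A ⊆ [n] : |A| = k, i ∈ A} (fix an element i). For n = 54, k = 4: C(53, 3) = 23426.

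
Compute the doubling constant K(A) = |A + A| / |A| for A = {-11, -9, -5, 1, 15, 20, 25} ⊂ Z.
K = |A + A| / |A| = 25/7

Enumerate A + A = {a + b : a, b ∈ A}. With |A| = 7, there are |A|^2 = 49 ordered sum pairs; collecting distinct values, A + A = {-22, -20, -18, -16, -14, -10, -8, -4, 2, 4, 6, 9, 10, 11, 14, 15, 16, 20, 21, 26, 30, 35, 40, 45, 50}, so |A + A| = 25. Thus K = 25/7. For comparison, the minimum possible |A + A| over all 7-element sets is 2·7 − 1 = 13 (so min K = 13/7), attained only by arithmetic progressions.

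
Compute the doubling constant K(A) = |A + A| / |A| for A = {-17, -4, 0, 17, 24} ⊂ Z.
K = |A + A| / |A| = 14/5

Enumerate A + A = {a + b : a, b ∈ A}. With |A| = 5, there are |A|^2 = 25 ordered sum pairs; collecting distinct values, A + A = {-34, -21, -17, -8, -4, 0, 7, 13, 17, 20, 24, 34, 41, 48}, so |A + A| = 14. Thus K = 14/5. For comparison, the minimum possible |A + A| over all 5-element sets is 2·5 − 1 = 9 (so min K = 9/5), attained only by arithmetic progressions.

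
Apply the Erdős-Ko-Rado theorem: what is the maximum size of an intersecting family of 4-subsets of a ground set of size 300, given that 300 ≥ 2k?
max |F| = C(299, 3) = 4410549

Erdős-Ko-Rado (1961): when n ≥ 2k, max |F| = C(n−1, k−1). The bound is attained by the star {A : i ∈ A} for any fixed i ∈ [n]. Here C(300−1, 4−1) = C(299, 3) = 4410549.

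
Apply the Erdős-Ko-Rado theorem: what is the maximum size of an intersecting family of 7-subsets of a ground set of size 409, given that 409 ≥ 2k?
max |F| = C(408, 6) = 6174325825668

Erdős-Ko-Rado (1961): when n ≥ 2k, max |F| = C(n−1, k−1). The bound is attained by the star {A : i ∈ A} for any fixed i ∈ [n]. Here C(409−1, 7−1) = C(408, 6) = 6174325825668.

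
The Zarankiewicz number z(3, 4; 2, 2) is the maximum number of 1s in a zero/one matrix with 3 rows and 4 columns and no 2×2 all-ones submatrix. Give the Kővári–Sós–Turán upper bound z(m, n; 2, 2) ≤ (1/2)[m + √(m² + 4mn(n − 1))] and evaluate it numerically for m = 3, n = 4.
z(3, 4; 2, 2) ≤ (1/2)[3 + √(3² + 4·3·4·3)] = (1/2)[3 + √153] = 7.6847

Kővári–Sós–Turán: let r_1, ..., r_3 be the row sums and z = Σ r_i the total number of 1s. Each pair of columns can share at most one row with both entries 1 (else a 2×2 all-ones block appears), so Σ_i C(r_i, 2) ≤ C(4, 2) = 6. By convexity Σ_i C(r_i, 2) ≥ 3·C(z/3, 2) = z(z − 3)/(2·3), giving z² − 3z − 3·4·3 ≤ 0 and hence z ≤ (1/2)[3 + √(9 + 4·36)] = (1/2)[3 + √153] ≈ (1/2)(3 + 12.3693) = 7.6847.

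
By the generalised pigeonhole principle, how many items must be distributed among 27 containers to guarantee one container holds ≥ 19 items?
n = (19 − 1)·27 + 1 = 487

By the generalised pigeonhole principle, to guarantee some box contains ≥ r objects we need more than (r − 1) · k objects total. Threshold: n = (r − 1) · k + 1. With r = 19 and k = 27: n = 18 · 27 + 1 = 486 + 1 = 487. For n = 486 = 18 · 27, we can put exactly 18 objects in every box, avoiding 19 in any single one — so 487 is tight.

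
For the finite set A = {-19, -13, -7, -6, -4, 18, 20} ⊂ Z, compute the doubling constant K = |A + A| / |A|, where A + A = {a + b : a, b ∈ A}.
K = |A + A| / |A| = 26/7

Enumerate A + A = {a + b : a, b ∈ A}. With |A| = 7, there are |A|^2 = 49 ordered sum pairs; collecting distinct values, A + A = {-38, -32, -26, -25, -23, -20, -19, -17, -14, -13, -12, -11, -10, -8, -1, 1, 5, 7, 11, 12, 13, 14, 16, 36, 38, 40}, so |A + A| = 26. Thus K = 26/7. For comparison, the minimum possible |A + A| over all 7-element sets is 2·7 − 1 = 13 (so min K = 13/7), attained only by arithmetic progressions.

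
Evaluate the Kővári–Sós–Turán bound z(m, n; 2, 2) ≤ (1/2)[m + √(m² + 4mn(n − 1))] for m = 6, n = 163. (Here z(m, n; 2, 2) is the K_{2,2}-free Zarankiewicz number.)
z(6, 163; 2, 2) ≤ (1/2)[6 + √(6² + 4·6·163·162)] = (1/2)[6 + √633780] = 401.0515

Kővári–Sós–Turán: let r_1, ..., r_6 be the row sums and z = Σ r_i the total number of 1s. Each pair of columns can share at most one row with both entries 1 (else a 2×2 all-ones block appears), so Σ_i C(r_i, 2) ≤ C(163, 2) = 13203. By convexity Σ_i C(r_i, 2) ≥ 6·C(z/6, 2) = z(z − 6)/(2·6), giving z² − 6z − 6·163·162 ≤ 0 and hence z ≤ (1/2)[6 + √(36 + 4·158436)] = (1/2)[6 + √633780] ≈ (1/2)(6 + 796.103) = 401.0515.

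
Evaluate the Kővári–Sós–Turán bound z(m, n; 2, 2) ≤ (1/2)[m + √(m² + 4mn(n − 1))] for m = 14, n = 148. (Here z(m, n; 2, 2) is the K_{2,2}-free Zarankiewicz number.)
z(14, 148; 2, 2) ≤ (1/2)[14 + √(14² + 4·14·148·147)] = (1/2)[14 + √1218532] = 558.9357

Kővári–Sós–Turán: let r_1, ..., r_14 be the row sums and z = Σ r_i the total number of 1s. Each pair of columns can share at most one row with both entries 1 (else a 2×2 all-ones block appears), so Σ_i C(r_i, 2) ≤ C(148, 2) = 10878. By convexity Σ_i C(r_i, 2) ≥ 14·C(z/14, 2) = z(z − 14)/(2·14), giving z² − 14z − 14·148·147 ≤ 0 and hence z ≤ (1/2)[14 + √(196 + 4·304584)] = (1/2)[14 + √1218532] ≈ (1/2)(14 + 1103.8714) = 558.9357.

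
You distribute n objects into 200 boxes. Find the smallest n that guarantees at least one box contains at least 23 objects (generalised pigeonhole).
n = (23 − 1)·200 + 1 = 4401

By the generalised pigeonhole principle, to guarantee some box contains ≥ r objects we need more than (r − 1) · k objects total. Threshold: n = (r − 1) · k + 1. With r = 23 and k = 200: n = 22 · 200 + 1 = 4400 + 1 = 4401. For n = 4400 = 22 · 200, we can put exactly 22 objects in every box, avoiding 23 in any single one — so 4401 is tight.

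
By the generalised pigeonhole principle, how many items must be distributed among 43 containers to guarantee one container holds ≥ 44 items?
n = (44 − 1)·43 + 1 = 1850

By the generalised pigeonhole principle, to guarantee some box contains ≥ r objects we need more than (r − 1) · k objects total. Threshold: n = (r − 1) · k + 1. With r = 44 and k = 43: n = 43 · 43 + 1 = 1849 + 1 = 1850. For n = 1849 = 43 · 43, we can put exactly 43 objects in every box, avoiding 44 in any single one — so 1850 is tight.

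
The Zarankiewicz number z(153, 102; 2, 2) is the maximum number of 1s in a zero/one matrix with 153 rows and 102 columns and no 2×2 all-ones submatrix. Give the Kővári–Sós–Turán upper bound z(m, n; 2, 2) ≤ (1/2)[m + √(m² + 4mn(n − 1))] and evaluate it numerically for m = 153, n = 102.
z(153, 102; 2, 2) ≤ (1/2)[153 + √(153² + 4·153·102·101)] = (1/2)[153 + √6328233] = 1334.299

Kővári–Sós–Turán: let r_1, ..., r_153 be the row sums and z = Σ r_i the total number of 1s. Each pair of columns can share at most one row with both entries 1 (else a 2×2 all-ones block appears), so Σ_i C(r_i, 2) ≤ C(102, 2) = 5151. By convexity Σ_i C(r_i, 2) ≥ 153·C(z/153, 2) = z(z − 153)/(2·153), giving z² − 153z − 153·102·101 ≤ 0 and hence z ≤ (1/2)[153 + √(23409 + 4·1576206)] = (1/2)[153 + √6328233] ≈ (1/2)(153 + 2515.5979) = 1334.299.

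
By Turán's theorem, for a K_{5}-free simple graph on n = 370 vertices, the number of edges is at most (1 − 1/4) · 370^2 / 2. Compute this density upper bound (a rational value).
Turán density bound = (3/4) · 370^2/2 = 102675/2 ≈ 51337.5

Turán's theorem: ex(n, K_{r+1}) is achieved by the complete r-partite Turán graph T(n, r) with parts as balanced as possible, and is at most (1 − 1/r) · n^2/2. For r = 4, n = 370: the density bound is (3/4) · 136900/2 = 102675/2 ≈ 51337.5. The integer-valued extremum is e(T(370, 4)) = 51337, which is strictly less than the density bound 102675/2 since 4 ∤ 370 (the parts of T(370, 4) cannot all be equal).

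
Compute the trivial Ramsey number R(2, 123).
R(2, 123) = 123

R(2, k) = k for all k ≥ 2: in a 2-colouring of K_k, either some edge is red (a red K_2) or all edges are blue (a blue K_k). And K_{122} coloured all-blue has no blue K_123, so R(2, 123) > 122. Hence R(2, 123) = 123.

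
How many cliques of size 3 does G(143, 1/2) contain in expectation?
E[# K_3] = C(143, 3) · (1/2)^C(3, 2) = 477191 / 2^3 = 59648.875

For each 3-subset S of vertices (there are C(143, 3) = 477191 such S), let X_S = 1 if S induces a K_3 (all C(3, 2) = 3 edges present). Then P(X_S = 1) = (1/2)^3 = 1/8. By linearity of expectation, E[# K_3] = C(143, 3) · (1/2)^3 = 477191 / 8 = 59648.875.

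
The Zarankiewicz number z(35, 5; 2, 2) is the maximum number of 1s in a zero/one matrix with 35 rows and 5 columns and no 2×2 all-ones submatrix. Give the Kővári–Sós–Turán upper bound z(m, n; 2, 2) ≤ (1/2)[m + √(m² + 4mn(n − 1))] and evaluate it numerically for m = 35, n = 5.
z(35, 5; 2, 2) ≤ (1/2)[35 + √(35² + 4·35·5·4)] = (1/2)[35 + √4025] = 49.2214

Kővári–Sós–Turán: let r_1, ..., r_35 be the row sums and z = Σ r_i the total number of 1s. Each pair of columns can share at most one row with both entries 1 (else a 2×2 all-ones block appears), so Σ_i C(r_i, 2) ≤ C(5, 2) = 10. By convexity Σ_i C(r_i, 2) ≥ 35·C(z/35, 2) = z(z − 35)/(2·35), giving z² − 35z − 35·5·4 ≤ 0 and hence z ≤ (1/2)[35 + √(1225 + 4·700)] = (1/2)[35 + √4025] ≈ (1/2)(35 + 63.4429) = 49.2214.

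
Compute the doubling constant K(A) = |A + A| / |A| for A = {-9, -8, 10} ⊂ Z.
K = |A + A| / |A| = 6/3 = 2

Enumerate A + A = {a + b : a, b ∈ A}. With |A| = 3, there are |A|^2 = 9 ordered sum pairs; collecting distinct values, A + A = {-18, -17, -16, 1, 2, 20}, so |A + A| = 6. Thus K = 6/3 = 2. For comparison, the minimum possible |A + A| over all 3-element sets is 2·3 − 1 = 5 (so min K = 5/3), attained only by arithmetic progressions.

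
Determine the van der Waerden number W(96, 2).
W(96, 2) = 96 + 1 = 97

A 2-term AP is any pair of integers, so a monochromatic 2-AP exists iff some colour is used at least twice. With 96 colours, the colouring i ↦ i on {1, ..., 96} uses each colour once, avoiding any monochromatic pair, so W(96, 2) > 96. For {1, ..., 97}, pigeonhole forces two integers of the same colour, which form a monochromatic 2-AP. Hence W(96, 2) = 97.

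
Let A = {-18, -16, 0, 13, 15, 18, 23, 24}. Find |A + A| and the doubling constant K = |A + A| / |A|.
K = |A + A| / |A| = 33/8

Enumerate A + A = {a + b : a, b ∈ A}. With |A| = 8, there are |A|^2 = 64 ordered sum pairs; collecting distinct values, A + A = {-36, -34, -32, -18, -16, -5, -3, -1, 0, 2, 5, 6, 7, 8, 13, 15, 18, 23, 24, 26, 28, 30, 31, 33, 36, 37, 38, 39, 41, 42, 46, 47, 48}, so |A + A| = 33. Thus K = 33/8. For comparison, the minimum possible |A + A| over all 8-element sets is 2·8 − 1 = 15 (so min K = 15/8), attained only by arithmetic progressions.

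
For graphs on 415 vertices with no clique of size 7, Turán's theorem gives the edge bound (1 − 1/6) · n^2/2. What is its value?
Turán density bound = (5/6) · 415^2/2 = 861125/12 ≈ 71760.4167

Turán's theorem: ex(n, K_{r+1}) is achieved by the complete r-partite Turán graph T(n, r) with parts as balanced as possible, and is at most (1 − 1/r) · n^2/2. For r = 6, n = 415: the density bound is (5/6) · 172225/2 = 861125/12 ≈ 71760.4167. The integer-valued extremum is e(T(415, 6)) = 71760, which is strictly less than the density bound 861125/12 since 6 ∤ 415 (the parts of T(415, 6) cannot all be equal).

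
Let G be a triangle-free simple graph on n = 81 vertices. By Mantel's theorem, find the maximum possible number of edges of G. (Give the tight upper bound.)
ex(81, K_3) = ⌊81^2/4⌋ = 1640

Mantel (1907): a triangle-free graph on n vertices has at most ⌊n^2/4⌋ edges, with equality for the complete bipartite graph K_{⌊n/2⌋, ⌈n/2⌉}. For n = 81: ⌊81^2/4⌋ = ⌊6561/4⌋ = 1640. The extremal graph is K_{40, 41}, which has 40·41 = 1640 edges.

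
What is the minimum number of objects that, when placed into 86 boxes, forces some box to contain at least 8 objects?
n = (8 − 1)·86 + 1 = 603

By the generalised pigeonhole principle, to guarantee some box contains ≥ r objects we need more than (r − 1) · k objects total. Threshold: n = (r − 1) · k + 1. With r = 8 and k = 86: n = 7 · 86 + 1 = 602 + 1 = 603. For n = 602 = 7 · 86, we can put exactly 7 objects in every box, avoiding 8 in any single one — so 603 is tight.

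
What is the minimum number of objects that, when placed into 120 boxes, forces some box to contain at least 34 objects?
n = (34 − 1)·120 + 1 = 3961

By the generalised pigeonhole principle, to guarantee some box contains ≥ r objects we need more than (r − 1) · k objects total. Threshold: n = (r − 1) · k + 1. With r = 34 and k = 120: n = 33 · 120 + 1 = 3960 + 1 = 3961. For n = 3960 = 33 · 120, we can put exactly 33 objects in every box, avoiding 34 in any single one — so 3961 is tight.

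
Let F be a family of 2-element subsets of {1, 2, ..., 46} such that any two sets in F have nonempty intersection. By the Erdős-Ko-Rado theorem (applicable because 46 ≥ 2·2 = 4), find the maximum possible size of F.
max |F| = C(45, 1) = 45

The Erdős-Ko-Rado theorem states: for n ≥ 2k, an intersecting family of k-subsets of an n-element set has size at most C(n − 1, k − 1), with equality for 'star' families {A ⊆ [n] : |A| = k, i ∈ A} (fix an element i). For n = 46, k = 2: C(45, 1) = 45.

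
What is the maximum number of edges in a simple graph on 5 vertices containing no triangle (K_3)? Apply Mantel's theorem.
ex(5, K_3) = ⌊5^2/4⌋ = 6

Mantel (1907): a triangle-free graph on n vertices has at most ⌊n^2/4⌋ edges, with equality for the complete bipartite graph K_{⌊n/2⌋, ⌈n/2⌉}. For n = 5: ⌊5^2/4⌋ = ⌊25/4⌋ = 6. The extremal graph is K_{2, 3}, which has 2·3 = 6 edges.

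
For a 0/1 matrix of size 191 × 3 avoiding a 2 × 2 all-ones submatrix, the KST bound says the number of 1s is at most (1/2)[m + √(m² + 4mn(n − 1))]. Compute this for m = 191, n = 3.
z(191, 3; 2, 2) ≤ (1/2)[191 + √(191² + 4·191·3·2)] = (1/2)[191 + √41065] = 196.8225

Kővári–Sós–Turán: let r_1, ..., r_191 be the row sums and z = Σ r_i the total number of 1s. Each pair of columns can share at most one row with both entries 1 (else a 2×2 all-ones block appears), so Σ_i C(r_i, 2) ≤ C(3, 2) = 3. By convexity Σ_i C(r_i, 2) ≥ 191·C(z/191, 2) = z(z − 191)/(2·191), giving z² − 191z − 191·3·2 ≤ 0 and hence z ≤ (1/2)[191 + √(36481 + 4·1146)] = (1/2)[191 + √41065] ≈ (1/2)(191 + 202.645) = 196.8225.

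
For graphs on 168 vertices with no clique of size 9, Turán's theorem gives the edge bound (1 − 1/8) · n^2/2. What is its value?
Turán density bound = (7/8) · 168^2/2 = 12348

Turán's theorem: ex(n, K_{r+1}) is achieved by the complete r-partite Turán graph T(n, r) with parts as balanced as possible, and is at most (1 − 1/r) · n^2/2. For r = 8, n = 168: the density bound is (7/8) · 28224/2 = 12348. Since 8 ∣ 168, the Turán graph T(168, 8) has parts of equal size 21, and its edge count e(T(168, 8)) = 12348 attains the density bound exactly.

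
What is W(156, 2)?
W(156, 2) = 156 + 1 = 157

A 2-term AP is any pair of integers, so a monochromatic 2-AP exists iff some colour is used at least twice. With 156 colours, the colouring i ↦ i on {1, ..., 156} uses each colour once, avoiding any monochromatic pair, so W(156, 2) > 156. For {1, ..., 157}, pigeonhole forces two integers of the same colour, which form a monochromatic 2-AP. Hence W(156, 2) = 157.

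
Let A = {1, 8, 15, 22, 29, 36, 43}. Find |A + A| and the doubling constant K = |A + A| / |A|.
K = |A + A| / |A| = 13/7

Enumerate A + A = {a + b : a, b ∈ A}. With |A| = 7, there are |A|^2 = 49 ordered sum pairs; collecting distinct values, A + A = {2, 9, 16, 23, 30, 37, 44, 51, 58, 65, 72, 79, 86}, so |A + A| = 13. Thus K = 13/7. Here |A + A| = 2|A| − 1 = 13, the minimum possible — so K = 13/7 is minimal, which holds iff A is an arithmetic progression.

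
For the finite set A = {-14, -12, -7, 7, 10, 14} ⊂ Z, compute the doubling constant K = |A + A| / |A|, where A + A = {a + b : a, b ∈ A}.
K = |A + A| / |A| = 20/6 = 10/3

Enumerate A + A = {a + b : a, b ∈ A}. With |A| = 6, there are |A|^2 = 36 ordered sum pairs; collecting distinct values, A + A = {-28, -26, -24, -21, -19, -14, -7, -5, -4, -2, 0, 2, 3, 7, 14, 17, 20, 21, 24, 28}, so |A + A| = 20. Thus K = 20/6 = 10/3. For comparison, the minimum possible |A + A| over all 6-element sets is 2·6 − 1 = 11 (so min K = 11/6), attained only by arithmetic progressions.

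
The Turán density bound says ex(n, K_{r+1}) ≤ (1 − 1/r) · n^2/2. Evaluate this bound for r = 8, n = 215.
Turán density bound = (7/8) · 215^2/2 = 323575/16 ≈ 20223.4375

Turán's theorem: ex(n, K_{r+1}) is achieved by the complete r-partite Turán graph T(n, r) with parts as balanced as possible, and is at most (1 − 1/r) · n^2/2. For r = 8, n = 215: the density bound is (7/8) · 46225/2 = 323575/16 ≈ 20223.4375. The integer-valued extremum is e(T(215, 8)) = 20223, which is strictly less than the density bound 323575/16 since 8 ∤ 215 (the parts of T(215, 8) cannot all be equal).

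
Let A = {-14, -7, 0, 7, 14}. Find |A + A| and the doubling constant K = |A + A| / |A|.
K = |A + A| / |A| = 9/5

Enumerate A + A = {a + b : a, b ∈ A}. With |A| = 5, there are |A|^2 = 25 ordered sum pairs; collecting distinct values, A + A = {-28, -21, -14, -7, 0, 7, 14, 21, 28}, so |A + A| = 9. Thus K = 9/5. Here |A + A| = 2|A| − 1 = 9, the minimum possible — so K = 9/5 is minimal, which holds iff A is an arithmetic progression.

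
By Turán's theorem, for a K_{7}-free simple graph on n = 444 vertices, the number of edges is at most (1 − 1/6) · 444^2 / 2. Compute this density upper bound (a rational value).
Turán density bound = (5/6) · 444^2/2 = 82140

Turán's theorem: ex(n, K_{r+1}) is achieved by the complete r-partite Turán graph T(n, r) with parts as balanced as possible, and is at most (1 − 1/r) · n^2/2. For r = 6, n = 444: the density bound is (5/6) · 197136/2 = 82140. Since 6 ∣ 444, the Turán graph T(444, 6) has parts of equal size 74, and its edge count e(T(444, 6)) = 82140 attains the density bound exactly.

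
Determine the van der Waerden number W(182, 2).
W(182, 2) = 182 + 1 = 183

A 2-term AP is any pair of integers, so a monochromatic 2-AP exists iff some colour is used at least twice. With 182 colours, the colouring i ↦ i on {1, ..., 182} uses each colour once, avoiding any monochromatic pair, so W(182, 2) > 182. For {1, ..., 183}, pigeonhole forces two integers of the same colour, which form a monochromatic 2-AP. Hence W(182, 2) = 183.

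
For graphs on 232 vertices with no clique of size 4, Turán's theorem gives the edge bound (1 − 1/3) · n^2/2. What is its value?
Turán density bound = (2/3) · 232^2/2 = 53824/3 ≈ 17941.3333

Turán's theorem: ex(n, K_{r+1}) is achieved by the complete r-partite Turán graph T(n, r) with parts as balanced as possible, and is at most (1 − 1/r) · n^2/2. For r = 3, n = 232: the density bound is (2/3) · 53824/2 = 53824/3 ≈ 17941.3333. The integer-valued extremum is e(T(232, 3)) = 17941, which is strictly less than the density bound 53824/3 since 3 ∤ 232 (the parts of T(232, 3) cannot all be equal).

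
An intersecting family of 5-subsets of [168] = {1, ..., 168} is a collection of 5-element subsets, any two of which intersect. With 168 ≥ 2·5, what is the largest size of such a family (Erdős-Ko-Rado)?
max |F| = C(167, 4) = 31256555

Erdős-Ko-Rado (1961): when n ≥ 2k, max |F| = C(n−1, k−1). The bound is attained by the star {A : i ∈ A} for any fixed i ∈ [n]. Here C(168−1, 5−1) = C(167, 4) = 31256555.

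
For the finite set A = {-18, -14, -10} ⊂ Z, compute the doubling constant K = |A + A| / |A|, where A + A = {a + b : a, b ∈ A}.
K = |A + A| / |A| = 5/3

Enumerate A + A = {a + b : a, b ∈ A}. With |A| = 3, there are |A|^2 = 9 ordered sum pairs; collecting distinct values, A + A = {-36, -32, -28, -24, -20}, so |A + A| = 5. Thus K = 5/3. Here |A + A| = 2|A| − 1 = 5, the minimum possible — so K = 5/3 is minimal, which holds iff A is an arithmetic progression.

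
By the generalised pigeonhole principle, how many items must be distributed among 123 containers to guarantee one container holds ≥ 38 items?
n = (38 − 1)·123 + 1 = 4552

By the generalised pigeonhole principle, to guarantee some box contains ≥ r objects we need more than (r − 1) · k objects total. Threshold: n = (r − 1) · k + 1. With r = 38 and k = 123: n = 37 · 123 + 1 = 4551 + 1 = 4552. For n = 4551 = 37 · 123, we can put exactly 37 objects in every box, avoiding 38 in any single one — so 4552 is tight.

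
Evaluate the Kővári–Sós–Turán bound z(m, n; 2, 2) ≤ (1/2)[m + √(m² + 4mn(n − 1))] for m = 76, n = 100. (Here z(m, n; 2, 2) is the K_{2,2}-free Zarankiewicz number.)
z(76, 100; 2, 2) ≤ (1/2)[76 + √(76² + 4·76·100·99)] = (1/2)[76 + √3015376] = 906.2419

Kővári–Sós–Turán: let r_1, ..., r_76 be the row sums and z = Σ r_i the total number of 1s. Each pair of columns can share at most one row with both entries 1 (else a 2×2 all-ones block appears), so Σ_i C(r_i, 2) ≤ C(100, 2) = 4950. By convexity Σ_i C(r_i, 2) ≥ 76·C(z/76, 2) = z(z − 76)/(2·76), giving z² − 76z − 76·100·99 ≤ 0 and hence z ≤ (1/2)[76 + √(5776 + 4·752400)] = (1/2)[76 + √3015376] ≈ (1/2)(76 + 1736.4838) = 906.2419.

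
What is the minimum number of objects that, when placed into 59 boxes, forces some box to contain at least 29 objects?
n = (29 − 1)·59 + 1 = 1653

By the generalised pigeonhole principle, to guarantee some box contains ≥ r objects we need more than (r − 1) · k objects total. Threshold: n = (r − 1) · k + 1. With r = 29 and k = 59: n = 28 · 59 + 1 = 1652 + 1 = 1653. For n = 1652 = 28 · 59, we can put exactly 28 objects in every box, avoiding 29 in any single one — so 1653 is tight.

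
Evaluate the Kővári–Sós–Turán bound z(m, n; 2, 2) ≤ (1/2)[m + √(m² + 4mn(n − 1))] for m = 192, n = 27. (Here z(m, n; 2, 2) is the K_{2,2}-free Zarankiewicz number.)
z(192, 27; 2, 2) ≤ (1/2)[192 + √(192² + 4·192·27·26)] = (1/2)[192 + √576000] = 475.4733

Kővári–Sós–Turán: let r_1, ..., r_192 be the row sums and z = Σ r_i the total number of 1s. Each pair of columns can share at most one row with both entries 1 (else a 2×2 all-ones block appears), so Σ_i C(r_i, 2) ≤ C(27, 2) = 351. By convexity Σ_i C(r_i, 2) ≥ 192·C(z/192, 2) = z(z − 192)/(2·192), giving z² − 192z − 192·27·26 ≤ 0 and hence z ≤ (1/2)[192 + √(36864 + 4·134784)] = (1/2)[192 + √576000] ≈ (1/2)(192 + 758.9466) = 475.4733.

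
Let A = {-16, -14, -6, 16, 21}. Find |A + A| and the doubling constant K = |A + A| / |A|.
K = |A + A| / |A| = 15/5 = 3

Enumerate A + A = {a + b : a, b ∈ A}. With |A| = 5, there are |A|^2 = 25 ordered sum pairs; collecting distinct values, A + A = {-32, -30, -28, -22, -20, -12, 0, 2, 5, 7, 10, 15, 32, 37, 42}, so |A + A| = 15. Thus K = 15/5 = 3. For comparison, the minimum possible |A + A| over all 5-element sets is 2·5 − 1 = 9 (so min K = 9/5), attained only by arithmetic progressions.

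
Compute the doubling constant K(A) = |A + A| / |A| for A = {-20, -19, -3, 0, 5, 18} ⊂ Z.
K = |A + A| / |A| = 21/6 = 7/2

Enumerate A + A = {a + b : a, b ∈ A}. With |A| = 6, there are |A|^2 = 36 ordered sum pairs; collecting distinct values, A + A = {-40, -39, -38, -23, -22, -20, -19, -15, -14, -6, -3, -2, -1, 0, 2, 5, 10, 15, 18, 23, 36}, so |A + A| = 21. Thus K = 21/6 = 7/2. For comparison, the minimum possible |A + A| over all 6-element sets is 2·6 − 1 = 11 (so min K = 11/6), attained only by arithmetic progressions.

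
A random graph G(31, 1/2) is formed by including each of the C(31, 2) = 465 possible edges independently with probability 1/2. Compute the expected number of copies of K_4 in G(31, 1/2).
E[# K_4] = C(31, 4) · (1/2)^C(4, 2) = 31465 / 2^6 = 491.640625

For each 4-subset S of vertices (there are C(31, 4) = 31465 such S), let X_S = 1 if S induces a K_4 (all C(4, 2) = 6 edges present). Then P(X_S = 1) = (1/2)^6 = 1/64. By linearity of expectation, E[# K_4] = C(31, 4) · (1/2)^6 = 31465 / 64 = 491.640625.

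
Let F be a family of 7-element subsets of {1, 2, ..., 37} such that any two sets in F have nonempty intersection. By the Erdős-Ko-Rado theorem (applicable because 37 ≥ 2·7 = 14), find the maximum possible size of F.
max |F| = C(36, 6) = 1947792

Erdős-Ko-Rado (1961): when n ≥ 2k, max |F| = C(n−1, k−1). The bound is attained by the star {A : i ∈ A} for any fixed i ∈ [n]. Here C(37−1, 7−1) = C(36, 6) = 1947792.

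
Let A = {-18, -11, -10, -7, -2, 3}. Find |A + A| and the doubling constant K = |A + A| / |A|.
K = |A + A| / |A| = 19/6

Enumerate A + A = {a + b : a, b ∈ A}. With |A| = 6, there are |A|^2 = 36 ordered sum pairs; collecting distinct values, A + A = {-36, -29, -28, -25, -22, -21, -20, -18, -17, -15, -14, -13, -12, -9, -8, -7, -4, 1, 6}, so |A + A| = 19. Thus K = 19/6. For comparison, the minimum possible |A + A| over all 6-element sets is 2·6 − 1 = 11 (so min K = 11/6), attained only by arithmetic progressions.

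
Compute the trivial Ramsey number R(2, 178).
R(2, 178) = 178

R(2, k) = k for all k ≥ 2: in a 2-colouring of K_k, either some edge is red (a red K_2) or all edges are blue (a blue K_k). And K_{177} coloured all-blue has no blue K_178, so R(2, 178) > 177. Hence R(2, 178) = 178.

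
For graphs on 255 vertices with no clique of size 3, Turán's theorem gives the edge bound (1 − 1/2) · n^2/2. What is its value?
Turán density bound = (1/2) · 255^2/2 = 65025/4 ≈ 16256.25

Turán's theorem: ex(n, K_{r+1}) is achieved by the complete r-partite Turán graph T(n, r) with parts as balanced as possible, and is at most (1 − 1/r) · n^2/2. For r = 2, n = 255: the density bound is (1/2) · 65025/2 = 65025/4 ≈ 16256.25. The integer-valued extremum is e(T(255, 2)) = 16256, which is strictly less than the density bound 65025/4 since 2 ∤ 255 (the parts of T(255, 2) cannot all be equal).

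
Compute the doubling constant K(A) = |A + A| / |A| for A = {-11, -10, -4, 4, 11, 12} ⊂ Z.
K = |A + A| / |A| = 18/6 = 3

Enumerate A + A = {a + b : a, b ∈ A}. With |A| = 6, there are |A|^2 = 36 ordered sum pairs; collecting distinct values, A + A = {-22, -21, -20, -15, -14, -8, -7, -6, 0, 1, 2, 7, 8, 15, 16, 22, 23, 24}, so |A + A| = 18. Thus K = 18/6 = 3. For comparison, the minimum possible |A + A| over all 6-element sets is 2·6 − 1 = 11 (so min K = 11/6), attained only by arithmetic progressions.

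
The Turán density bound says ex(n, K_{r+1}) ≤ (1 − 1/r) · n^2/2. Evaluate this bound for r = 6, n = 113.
Turán density bound = (5/6) · 113^2/2 = 63845/12 ≈ 5320.4167

Turán's theorem: ex(n, K_{r+1}) is achieved by the complete r-partite Turán graph T(n, r) with parts as balanced as possible, and is at most (1 − 1/r) · n^2/2. For r = 6, n = 113: the density bound is (5/6) · 12769/2 = 63845/12 ≈ 5320.4167. The integer-valued extremum is e(T(113, 6)) = 5320, which is strictly less than the density bound 63845/12 since 6 ∤ 113 (the parts of T(113, 6) cannot all be equal).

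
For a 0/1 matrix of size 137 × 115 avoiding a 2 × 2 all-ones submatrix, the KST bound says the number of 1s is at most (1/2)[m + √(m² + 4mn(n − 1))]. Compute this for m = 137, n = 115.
z(137, 115; 2, 2) ≤ (1/2)[137 + √(137² + 4·137·115·114)] = (1/2)[137 + √7203049] = 1410.4248

Kővári–Sós–Turán: let r_1, ..., r_137 be the row sums and z = Σ r_i the total number of 1s. Each pair of columns can share at most one row with both entries 1 (else a 2×2 all-ones block appears), so Σ_i C(r_i, 2) ≤ C(115, 2) = 6555. By convexity Σ_i C(r_i, 2) ≥ 137·C(z/137, 2) = z(z − 137)/(2·137), giving z² − 137z − 137·115·114 ≤ 0 and hence z ≤ (1/2)[137 + √(18769 + 4·1796070)] = (1/2)[137 + √7203049] ≈ (1/2)(137 + 2683.8497) = 1410.4248.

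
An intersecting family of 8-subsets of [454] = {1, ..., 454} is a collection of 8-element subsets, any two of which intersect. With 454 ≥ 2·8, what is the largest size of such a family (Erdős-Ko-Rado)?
max |F| = C(453, 7) = 741356388162720

Erdős-Ko-Rado (1961): when n ≥ 2k, max |F| = C(n−1, k−1). The bound is attained by the star {A : i ∈ A} for any fixed i ∈ [n]. Here C(454−1, 8−1) = C(453, 7) = 741356388162720.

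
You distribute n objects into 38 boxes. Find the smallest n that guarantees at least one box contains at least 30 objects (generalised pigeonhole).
n = (30 − 1)·38 + 1 = 1103

By the generalised pigeonhole principle, to guarantee some box contains ≥ r objects we need more than (r − 1) · k objects total. Threshold: n = (r − 1) · k + 1. With r = 30 and k = 38: n = 29 · 38 + 1 = 1102 + 1 = 1103. For n = 1102 = 29 · 38, we can put exactly 29 objects in every box, avoiding 30 in any single one — so 1103 is tight.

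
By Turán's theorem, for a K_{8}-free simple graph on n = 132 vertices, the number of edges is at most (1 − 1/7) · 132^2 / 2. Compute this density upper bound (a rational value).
Turán density bound = (6/7) · 132^2/2 = 52272/7 ≈ 7467.4286

Turán's theorem: ex(n, K_{r+1}) is achieved by the complete r-partite Turán graph T(n, r) with parts as balanced as possible, and is at most (1 − 1/r) · n^2/2. For r = 7, n = 132: the density bound is (6/7) · 17424/2 = 52272/7 ≈ 7467.4286. The integer-valued extremum is e(T(132, 7)) = 7467, which is strictly less than the density bound 52272/7 since 7 ∤ 132 (the parts of T(132, 7) cannot all be equal).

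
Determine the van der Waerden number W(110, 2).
W(110, 2) = 110 + 1 = 111

A 2-term AP is any pair of integers, so a monochromatic 2-AP exists iff some colour is used at least twice. With 110 colours, the colouring i ↦ i on {1, ..., 110} uses each colour once, avoiding any monochromatic pair, so W(110, 2) > 110. For {1, ..., 111}, pigeonhole forces two integers of the same colour, which form a monochromatic 2-AP. Hence W(110, 2) = 111.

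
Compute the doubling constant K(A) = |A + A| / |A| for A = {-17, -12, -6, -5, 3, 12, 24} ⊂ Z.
K = |A + A| / |A| = 26/7

Enumerate A + A = {a + b : a, b ∈ A}. With |A| = 7, there are |A|^2 = 49 ordered sum pairs; collecting distinct values, A + A = {-34, -29, -24, -23, -22, -18, -17, -14, -12, -11, -10, -9, -5, -3, -2, 0, 6, 7, 12, 15, 18, 19, 24, 27, 36, 48}, so |A + A| = 26. Thus K = 26/7. For comparison, the minimum possible |A + A| over all 7-element sets is 2·7 − 1 = 13 (so min K = 13/7), attained only by arithmetic progressions.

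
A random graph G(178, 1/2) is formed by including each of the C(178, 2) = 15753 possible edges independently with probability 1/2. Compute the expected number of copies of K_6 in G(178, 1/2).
E[# K_6] = C(178, 6) · (1/2)^C(6, 2) = 40570171180 / 2^15 = 10142542795/8192 ≈ 1238103.368530

For each 6-subset S of vertices (there are C(178, 6) = 40570171180 such S), let X_S = 1 if S induces a K_6 (all C(6, 2) = 15 edges present). Then P(X_S = 1) = (1/2)^15 = 1/32768. By linearity of expectation, E[# K_6] = C(178, 6) · (1/2)^15 = 40570171180 / 32768 = 10142542795/8192 ≈ 1238103.368530.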